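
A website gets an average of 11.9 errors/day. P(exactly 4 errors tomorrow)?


Poisson(λ=11.9): P(X=4) = e^(-λ)×λ^k/k!
= e^(-11.9) × 11.9^4 / 4!
≈ 6.790404807e-06 × 20053.3921 / 24 ≈ 0.005674

P(X=4) ≈ 0.005674 ≈ 0.57%


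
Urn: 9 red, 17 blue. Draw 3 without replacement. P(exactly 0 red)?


Hypergeometric: C(9,0)×C(17,3)/C(26,3)
= 1×680/2600 = 17/65

P(X=0) = 17/65 ≈ 26.15%


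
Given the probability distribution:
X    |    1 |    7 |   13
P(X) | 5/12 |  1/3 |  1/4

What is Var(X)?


E[X] = 6
E[X²] = 59
Var(X) = E[X²] - (E[X])² = 59 - 36 = 23

Var(X) = 23 ≈ 23.0000


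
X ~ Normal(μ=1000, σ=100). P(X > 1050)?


z = (1050-1000)/100 = 0.5
P(X > 1050) = 1 - P(Z ≤ 0.5) = 1 - 0.6915 = 0.3085

P(X > 1050) ≈ 0.3085


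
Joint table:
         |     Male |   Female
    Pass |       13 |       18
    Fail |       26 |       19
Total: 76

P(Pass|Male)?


P(Pass|Male) = 13/(13+26) = 13/39 = 1/3

P = 1/3 ≈ 33.33%


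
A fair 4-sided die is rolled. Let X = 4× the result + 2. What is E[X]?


E[die] = (1+4)/2 = 5/2
E[X] = 4×5/2 + 2 = 12

E[X] = 12


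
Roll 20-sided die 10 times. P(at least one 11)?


P(no 11)^10 = (19/20)^10 = 6131066257801/10240000000000
P(≥1) = 1 - 6131066257801/10240000000000 = 4108933742199/10240000000000

P = 4108933742199/10240000000000 ≈ 40.13%


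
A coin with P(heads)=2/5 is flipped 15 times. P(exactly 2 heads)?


Binomial: P(X=2) = C(15,2)×p^2×(1-p)^13
= 105 × 4/25 × 1594323/1220703125 = 133923132/6103515625

P(X=2) = 133923132/6103515625 ≈ 2.19%


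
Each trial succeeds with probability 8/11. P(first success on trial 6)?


Geometric: P(X=6) = (1-p)^(k-1)×p = (3/11)^5×8/11 = 1944/1771561

P(X=6) = 1944/1771561 ≈ 0.11%


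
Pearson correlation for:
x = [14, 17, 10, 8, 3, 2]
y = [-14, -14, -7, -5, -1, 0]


n=6, Σx=54, Σy=-41, Σxy=-547, Σx²=662, Σy²=467
r = (6×(-547) - 54×(-41))/√((6×662 - 54²)(6×467 - (-41)²))
= -1068/√(1056×1121) = -1068/√1183776 ≈ -1068/1088.0147 ≈ -0.9816

r ≈ -0.9816


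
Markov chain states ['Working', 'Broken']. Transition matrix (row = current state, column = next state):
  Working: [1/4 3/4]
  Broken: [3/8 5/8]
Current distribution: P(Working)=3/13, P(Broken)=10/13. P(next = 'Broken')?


P(next=Broken) = Σᵢ P(now=i)×P(i→Broken)
= 3/13×3/4 + 10/13×5/8
= 9/52 + 25/52 = 17/26

P = 17/26 ≈ 0.6538


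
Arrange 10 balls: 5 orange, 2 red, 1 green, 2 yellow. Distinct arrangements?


10!/(5!×2!×1!×2!) = 7560

7560


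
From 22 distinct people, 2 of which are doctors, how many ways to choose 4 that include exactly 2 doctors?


Choose 2 of the 2 doctors and 2 of the other 20 people:
C(2,2)×C(20,2) = 1×190 = 190

190


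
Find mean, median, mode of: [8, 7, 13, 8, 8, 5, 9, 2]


Sorted: [2, 5, 7, 8, 8, 8, 9, 13]
Mean = 60/8 = 15/2
Median = 8
Freq: {8: 3, 7: 1, 13: 1, 5: 1, 9: 1, 2: 1}
Mode: [8]

Mean=15/2, Median=8, Mode=8


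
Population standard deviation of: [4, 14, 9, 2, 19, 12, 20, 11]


Mean = 91/8
  (4-91/8)²=3481/64
  (14-91/8)²=441/64
  (9-91/8)²=361/64
  (2-91/8)²=5625/64
  (19-91/8)²=3721/64
  (12-91/8)²=25/64
  (20-91/8)²=4761/64
  (11-91/8)²=9/64
Σ(x-μ)² = 2303/8
σ² = (2303/8)/8 = 2303/64

σ = √(2303/64) ≈ 5.9987


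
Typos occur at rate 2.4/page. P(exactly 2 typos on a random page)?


Poisson(λ=2.4): P(X=2) = e^(-λ)×λ^k/k!
= e^(-2.4) × 2.4^2 / 2!
≈ 0.09071795329 × 5.76 / 2 ≈ 0.261268

P(X=2) ≈ 0.261268 ≈ 26.13%


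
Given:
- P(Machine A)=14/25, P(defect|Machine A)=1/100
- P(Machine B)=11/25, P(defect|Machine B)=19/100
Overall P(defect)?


P(B) = Σ P(B|Aᵢ)×P(Aᵢ)
  1/100×14/25 = 7/1250
  19/100×11/25 = 209/2500
Sum = 223/2500

P(defect) = 223/2500 ≈ 8.92%


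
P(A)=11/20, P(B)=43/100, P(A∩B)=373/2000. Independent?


P(A)×P(B) = 473/2000
P(A∩B) = 373/2000
Not equal → NOT independent

No, not independent


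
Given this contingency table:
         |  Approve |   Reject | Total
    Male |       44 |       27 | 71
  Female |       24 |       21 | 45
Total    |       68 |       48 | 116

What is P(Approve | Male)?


P(Approve | Male) = 44/(44+27) = 44/71

P(Approve|Male) = 44/71 ≈ 61.97%


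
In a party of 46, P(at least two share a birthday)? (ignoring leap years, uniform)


P(all different) = Π(365-i)/365 for i=0..45
= 0.051747
P(match) = 1 - 0.051747 = 0.948253

P ≈ 0.9483 ≈ 94.83%


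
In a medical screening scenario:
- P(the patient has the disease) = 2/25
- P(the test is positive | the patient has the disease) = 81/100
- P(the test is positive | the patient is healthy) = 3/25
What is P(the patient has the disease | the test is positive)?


Using Bayes' theorem:
P(A|B) = P(B|A)·P(A) / P(B)

P(the test is positive) = 81/100 × 2/25 + 3/25 × 23/25
= 81/1250 + 69/625 = 219/1250

P(the patient has the disease|the test is positive) = (81/1250) / (219/1250) = 27/73

P(the patient has the disease|the test is positive) = 27/73 ≈ 36.99%


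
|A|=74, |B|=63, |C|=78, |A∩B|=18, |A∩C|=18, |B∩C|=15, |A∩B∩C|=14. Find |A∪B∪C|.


|A∪B∪C| = 74+63+78-18-18-15+14 = 178

|A∪B∪C| = 178


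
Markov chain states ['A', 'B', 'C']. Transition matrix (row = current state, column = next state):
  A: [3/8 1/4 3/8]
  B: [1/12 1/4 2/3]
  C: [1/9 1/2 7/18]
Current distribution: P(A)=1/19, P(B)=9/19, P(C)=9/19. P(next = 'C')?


P(next=C) = Σᵢ P(now=i)×P(i→C)
= 1/19×3/8 + 9/19×2/3 + 9/19×7/18
= 3/152 + 6/19 + 7/38 = 79/152

P = 79/152 ≈ 0.5197


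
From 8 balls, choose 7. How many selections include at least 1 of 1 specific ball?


Complement: C(8,7) - C(7,7) = 8 - 1 = 7

7


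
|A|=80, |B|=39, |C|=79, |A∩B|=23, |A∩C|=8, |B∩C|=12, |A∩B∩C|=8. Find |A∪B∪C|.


|A∪B∪C| = 80+39+79-23-8-12+8 = 163

|A∪B∪C| = 163


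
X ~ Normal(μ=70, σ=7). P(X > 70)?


z = (70-70)/7 = 0.0
P(X > 70) = 1 - P(Z ≤ 0.0) = 1 - 0.5000 = 0.5000

P(X > 70) ≈ 0.5000


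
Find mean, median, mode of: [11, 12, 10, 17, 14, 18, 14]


Sorted: [10, 11, 12, 14, 14, 17, 18]
Mean = 96/7
Median = 14
Freq: {11: 1, 12: 1, 10: 1, 17: 1, 14: 2, 18: 1}
Mode: [14]

Mean=96/7, Median=14, Mode=14


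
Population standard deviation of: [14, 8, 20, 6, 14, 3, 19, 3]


Mean = 87/8
  (14-87/8)²=625/64
  (8-87/8)²=529/64
  (20-87/8)²=5329/64
  (6-87/8)²=1521/64
  (14-87/8)²=625/64
  (3-87/8)²=3969/64
  (19-87/8)²=4225/64
  (3-87/8)²=3969/64
Σ(x-μ)² = 2599/8
σ² = (2599/8)/8 = 2599/64

σ = √(2599/64) ≈ 6.3725


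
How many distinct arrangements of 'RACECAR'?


Letters: 7, freq: {'R': 2, 'A': 2, 'C': 2, 'E': 1}
7!/(2!×2!×2!×1!) = 5040/8 = 630

630


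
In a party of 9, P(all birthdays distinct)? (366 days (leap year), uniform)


P(all different) = Π(366-i)/366 for i=0..8
= (366/366)×(365/366)×...×(358/366)
= 0.905624

P ≈ 0.9056 ≈ 90.56%


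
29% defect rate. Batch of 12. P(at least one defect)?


P(all good) = (71/100)^12 = 16409682740640811134241/1000000000000000000000000
P(≥1 defect) = 983590317259359188865759/1000000000000000000000000

P = 983590317259359188865759/1000000000000000000000000 ≈ 98.36%


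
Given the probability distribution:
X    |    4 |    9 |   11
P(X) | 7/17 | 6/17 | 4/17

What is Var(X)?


E[X] = 126/17
E[X²] = 1082/17
Var(X) = E[X²] - (E[X])² = 1082/17 - 15876/289 = 2518/289

Var(X) = 2518/289 ≈ 8.7128


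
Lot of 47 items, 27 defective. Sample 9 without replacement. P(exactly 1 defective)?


Hypergeometric: C(27,1)×C(20,8)/C(47,9)
= 27×125970/1362649145 = 52326/20963833

P(X=1) = 52326/20963833 ≈ 0.25%


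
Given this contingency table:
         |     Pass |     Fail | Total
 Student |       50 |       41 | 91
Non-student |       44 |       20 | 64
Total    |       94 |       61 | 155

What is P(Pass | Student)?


P(Pass | Student) = 50/(50+41) = 50/91

P(Pass|Student) = 50/91 ≈ 54.95%


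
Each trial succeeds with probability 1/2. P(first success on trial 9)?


Geometric: P(X=9) = (1-p)^(k-1)×p = (1/2)^8×1/2 = 1/512

P(X=9) = 1/512 ≈ 0.20%


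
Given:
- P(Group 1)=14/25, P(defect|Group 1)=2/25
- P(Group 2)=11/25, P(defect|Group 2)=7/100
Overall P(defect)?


P(B) = Σ P(B|Aᵢ)×P(Aᵢ)
  2/25×14/25 = 28/625
  7/100×11/25 = 77/2500
Sum = 189/2500

P(defect) = 189/2500 ≈ 7.56%


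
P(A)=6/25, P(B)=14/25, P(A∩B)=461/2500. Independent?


P(A)×P(B) = 84/625
P(A∩B) = 461/2500
Not equal → NOT independent

No, not independent


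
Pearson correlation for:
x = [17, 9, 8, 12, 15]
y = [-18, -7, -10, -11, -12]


n=5, Σx=61, Σy=-58, Σxy=-761, Σx²=803, Σy²=738
r = (5×(-761) - 61×(-58))/√((5×803 - 61²)(5×738 - (-58)²))
= -267/√(294×326) = -267/√95844 ≈ -267/309.5868 ≈ -0.8624

r ≈ -0.8624


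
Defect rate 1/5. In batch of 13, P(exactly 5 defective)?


Binomial: P(X=5) = C(13,5)×p^5×(1-p)^8
= 1287 × 1/3125 × 65536/390625 = 84344832/1220703125

P(X=5) = 84344832/1220703125 ≈ 6.91%


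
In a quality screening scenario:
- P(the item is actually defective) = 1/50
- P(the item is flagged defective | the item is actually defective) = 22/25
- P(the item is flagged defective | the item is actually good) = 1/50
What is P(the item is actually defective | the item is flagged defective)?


Using Bayes' theorem:
P(A|B) = P(B|A)·P(A) / P(B)

P(the item is flagged defective) = 22/25 × 1/50 + 1/50 × 49/50
= 11/625 + 49/2500 = 93/2500

P(the item is actually defective|the item is flagged defective) = (11/625) / (93/2500) = 44/93

P(the item is actually defective|the item is flagged defective) = 44/93 ≈ 47.31%


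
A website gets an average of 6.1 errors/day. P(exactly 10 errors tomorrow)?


Poisson(λ=6.1): P(X=10) = e^(-λ)×λ^k/k!
= e^(-6.1) × 6.1^10 / 10!
≈ 0.002242867719 × 71334291.1663 / 3628800 ≈ 0.044090

P(X=10) ≈ 0.044090 ≈ 4.41%


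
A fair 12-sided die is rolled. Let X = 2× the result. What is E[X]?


E[die] = (1+12)/2 = 13/2
E[X] = 2 × 13/2 = 13

E[X] = 13


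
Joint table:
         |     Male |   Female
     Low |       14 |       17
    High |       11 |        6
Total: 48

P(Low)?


P(Low) = (14+17)/48 = 31/48

P(Low) = 31/48 ≈ 64.58%


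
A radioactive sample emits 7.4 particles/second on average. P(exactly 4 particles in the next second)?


Poisson(λ=7.4): P(X=4) = e^(-λ)×λ^k/k!
= e^(-7.4) × 7.4^4 / 4!
≈ 0.0006112527611 × 2998.6576 / 24 ≈ 0.076372

P(X=4) ≈ 0.076372 ≈ 7.64%


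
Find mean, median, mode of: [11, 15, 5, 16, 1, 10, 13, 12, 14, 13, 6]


Sorted: [1, 5, 6, 10, 11, 12, 13, 13, 14, 15, 16]
Mean = 116/11
Median = 12
Freq: {11: 1, 15: 1, 5: 1, 16: 1, 1: 1, 10: 1, 13: 2, 12: 1, 14: 1, 6: 1}
Mode: [13]

Mean=116/11, Median=12, Mode=13


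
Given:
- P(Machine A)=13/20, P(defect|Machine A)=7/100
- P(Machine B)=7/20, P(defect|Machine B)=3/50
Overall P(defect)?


P(B) = Σ P(B|Aᵢ)×P(Aᵢ)
  7/100×13/20 = 91/2000
  3/50×7/20 = 21/1000
Sum = 133/2000

P(defect) = 133/2000 ≈ 6.65%


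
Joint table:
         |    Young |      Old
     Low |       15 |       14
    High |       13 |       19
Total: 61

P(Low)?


P(Low) = (15+14)/61 = 29/61

P(Low) = 29/61 ≈ 47.54%


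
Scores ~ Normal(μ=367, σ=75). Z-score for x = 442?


z = (x - μ)/σ = (442 - 367)/75 = 1.0

z = 1.0


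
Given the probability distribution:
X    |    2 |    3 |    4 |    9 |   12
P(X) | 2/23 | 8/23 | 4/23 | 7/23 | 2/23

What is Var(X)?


E[X] = 131/23
E[X²] = 999/23
Var(X) = E[X²] - (E[X])² = 999/23 - 17161/529 = 5816/529

Var(X) = 5816/529 ≈ 10.9943


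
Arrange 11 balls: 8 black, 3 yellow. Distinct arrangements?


11!/(8!×3!) = 165

165


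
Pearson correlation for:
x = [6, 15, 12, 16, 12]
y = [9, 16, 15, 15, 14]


n=5, Σx=61, Σy=69, Σxy=882, Σx²=805, Σy²=983
r = (5×882 - 61×69)/√((5×805 - 61²)(5×983 - 69²))
= 201/√(304×154) = 201/√46816 ≈ 201/216.3701 ≈ 0.9290

r ≈ 0.9290


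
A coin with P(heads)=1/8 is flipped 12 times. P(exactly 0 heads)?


Binomial: P(X=0) = C(12,0)×p^0×(1-p)^12
= 1 × 1 × 13841287201/68719476736 = 13841287201/68719476736

P(X=0) = 13841287201/68719476736 ≈ 20.14%


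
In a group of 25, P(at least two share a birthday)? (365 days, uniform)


P(all different) = Π(365-i)/365 for i=0..24
= 0.431300
P(match) = 1 - 0.431300 = 0.568700

P ≈ 0.5687 ≈ 56.87%


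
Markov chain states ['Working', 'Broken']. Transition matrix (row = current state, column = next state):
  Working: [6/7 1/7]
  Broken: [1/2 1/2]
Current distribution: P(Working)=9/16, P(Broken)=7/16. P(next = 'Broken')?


P(next=Broken) = Σᵢ P(now=i)×P(i→Broken)
= 9/16×1/7 + 7/16×1/2
= 9/112 + 7/32 = 67/224

P = 67/224 ≈ 0.2991


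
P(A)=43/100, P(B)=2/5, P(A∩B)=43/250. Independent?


P(A)×P(B) = 43/250
P(A∩B) = 43/250
Equal ✓ → Independent

Yes, independent


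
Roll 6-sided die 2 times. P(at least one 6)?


P(no 6)^2 = (5/6)^2 = 25/36
P(≥1) = 1 - 25/36 = 11/36

P = 11/36 ≈ 30.56%


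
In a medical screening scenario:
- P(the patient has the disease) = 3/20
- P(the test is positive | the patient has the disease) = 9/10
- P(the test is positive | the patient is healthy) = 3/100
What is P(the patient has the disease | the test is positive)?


Using Bayes' theorem:
P(A|B) = P(B|A)·P(A) / P(B)

P(the test is positive) = 9/10 × 3/20 + 3/100 × 17/20
= 27/200 + 51/2000 = 321/2000

P(the patient has the disease|the test is positive) = (27/200) / (321/2000) = 90/107

P(the patient has the disease|the test is positive) = 90/107 ≈ 84.11%


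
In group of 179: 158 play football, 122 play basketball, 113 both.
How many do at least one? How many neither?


|A∪B| = 158+122-113 = 167
Neither = 179-167 = 12

At least one: 167; Neither: 12


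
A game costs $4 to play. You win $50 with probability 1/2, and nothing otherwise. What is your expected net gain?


E[gain] = (50-4)×1/2 + (-4)×1/2
= 23 - 2 = 21

Expected net gain = $21 ≈ $21.00


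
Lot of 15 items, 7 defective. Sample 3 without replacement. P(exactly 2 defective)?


Hypergeometric: C(7,2)×C(8,1)/C(15,3)
= 21×8/455 = 24/65

P(X=2) = 24/65 ≈ 36.92%


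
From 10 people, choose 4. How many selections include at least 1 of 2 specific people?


Complement: C(10,4) - C(8,4) = 210 - 70 = 140

140


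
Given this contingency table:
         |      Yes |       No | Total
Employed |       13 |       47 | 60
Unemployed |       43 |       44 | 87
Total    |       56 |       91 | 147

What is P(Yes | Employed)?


P(Yes | Employed) = 13/(13+47) = 13/60

P(Yes|Employed) = 13/60 ≈ 21.67%


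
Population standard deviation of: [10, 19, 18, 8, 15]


Mean = 70/5 = 14
  (10-14)²=16
  (19-14)²=25
  (18-14)²=16
  (8-14)²=36
  (15-14)²=1
Σ(x-μ)² = 94
σ² = 94/5

σ = √(94/5) ≈ 4.3359


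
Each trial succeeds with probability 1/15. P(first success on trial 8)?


Geometric: P(X=8) = (1-p)^(k-1)×p = (14/15)^7×1/15 = 105413504/2562890625

P(X=8) = 105413504/2562890625 ≈ 4.11%


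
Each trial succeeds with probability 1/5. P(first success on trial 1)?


Geometric: P(X=1) = (1-p)^(k-1)×p = (4/5)^0×1/5 = 1/5

P(X=1) = 1/5 ≈ 20.00%


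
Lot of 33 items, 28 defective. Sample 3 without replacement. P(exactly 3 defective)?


Hypergeometric: C(28,3)×C(5,0)/C(33,3)
= 3276×1/5456 = 819/1364

P(X=3) = 819/1364 ≈ 60.04%


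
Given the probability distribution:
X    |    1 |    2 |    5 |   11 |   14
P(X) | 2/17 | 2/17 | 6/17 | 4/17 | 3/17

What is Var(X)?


E[X] = 122/17
E[X²] = 1232/17
Var(X) = E[X²] - (E[X])² = 1232/17 - 14884/289 = 6060/289

Var(X) = 6060/289 ≈ 20.9689


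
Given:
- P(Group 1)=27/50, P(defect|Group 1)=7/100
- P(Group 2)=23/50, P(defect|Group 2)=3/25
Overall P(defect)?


P(B) = Σ P(B|Aᵢ)×P(Aᵢ)
  7/100×27/50 = 189/5000
  3/25×23/50 = 69/1250
Sum = 93/1000

P(defect) = 93/1000 ≈ 9.30%


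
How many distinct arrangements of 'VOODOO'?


Letters: 6, freq: {'V': 1, 'O': 4, 'D': 1}
6!/(1!×4!×1!) = 720/24 = 30

30


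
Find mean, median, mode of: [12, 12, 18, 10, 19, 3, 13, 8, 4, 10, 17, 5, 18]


Sorted: [3, 4, 5, 8, 10, 10, 12, 12, 13, 17, 18, 18, 19]
Mean = 149/13
Median = 12
Freq: {12: 2, 18: 2, 10: 2, 19: 1, 3: 1, 13: 1, 8: 1, 4: 1, 17: 1, 5: 1}
Mode: [10, 12, 18]

Mean=149/13, Median=12, Mode=[10, 12, 18]


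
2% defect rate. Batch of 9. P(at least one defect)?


P(all good) = (49/50)^9 = 1628413597910449/1953125000000000
P(≥1 defect) = 324711402089551/1953125000000000

P = 324711402089551/1953125000000000 ≈ 16.63%


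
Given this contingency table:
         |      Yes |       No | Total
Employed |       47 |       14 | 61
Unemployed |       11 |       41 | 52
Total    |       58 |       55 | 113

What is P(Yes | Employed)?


P(Yes | Employed) = 47/(47+14) = 47/61

P(Yes|Employed) = 47/61 ≈ 77.05%


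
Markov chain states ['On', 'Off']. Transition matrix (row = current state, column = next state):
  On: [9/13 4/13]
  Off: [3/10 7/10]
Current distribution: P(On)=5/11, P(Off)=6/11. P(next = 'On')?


P(next=On) = Σᵢ P(now=i)×P(i→On)
= 5/11×9/13 + 6/11×3/10
= 45/143 + 9/55 = 342/715

P = 342/715 ≈ 0.4783


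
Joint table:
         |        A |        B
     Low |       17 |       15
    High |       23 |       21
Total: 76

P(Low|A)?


P(Low|A) = 17/(17+23) = 17/40

P = 17/40 ≈ 42.50%


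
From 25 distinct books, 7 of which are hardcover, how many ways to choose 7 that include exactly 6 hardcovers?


Choose 6 of the 7 hardcovers and 1 of the other 18 books:
C(7,6)×C(18,1) = 7×18 = 126

126


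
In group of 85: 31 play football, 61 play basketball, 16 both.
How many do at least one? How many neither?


|A∪B| = 31+61-16 = 76
Neither = 85-76 = 9

At least one: 76; Neither: 9


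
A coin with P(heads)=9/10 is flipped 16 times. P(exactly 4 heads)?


Binomial: P(X=4) = C(16,4)×p^4×(1-p)^12
= 1820 × 6561/10000 × 1/1000000000000 = 597051/500000000000000

P(X=4) = 597051/500000000000000 ≈ 0.00%


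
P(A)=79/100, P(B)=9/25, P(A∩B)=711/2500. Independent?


P(A)×P(B) = 711/2500
P(A∩B) = 711/2500
Equal ✓ → Independent

Yes, independent


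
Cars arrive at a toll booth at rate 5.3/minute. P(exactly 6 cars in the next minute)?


Poisson(λ=5.3): P(X=6) = e^(-λ)×λ^k/k!
= e^(-5.3) × 5.3^6 / 6!
≈ 0.004991593907 × 22164.361129 / 720 ≈ 0.153660

P(X=6) ≈ 0.153660 ≈ 15.37%


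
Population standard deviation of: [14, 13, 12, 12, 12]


Mean = 63/5
  (14-63/5)²=49/25
  (13-63/5)²=4/25
  (12-63/5)²=9/25
  (12-63/5)²=9/25
  (12-63/5)²=9/25
Σ(x-μ)² = 16/5
σ² = (16/5)/5 = 16/25

σ = √(16/25) ≈ 0.8000


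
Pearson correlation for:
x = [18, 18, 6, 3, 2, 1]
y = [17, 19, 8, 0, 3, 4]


n=6, Σx=48, Σy=51, Σxy=706, Σx²=698, Σy²=739
r = (6×706 - 48×51)/√((6×698 - 48²)(6×739 - 51²))
= 1788/√(1884×1833) = 1788/√3453372 ≈ 1788/1858.3251 ≈ 0.9622

r ≈ 0.9622


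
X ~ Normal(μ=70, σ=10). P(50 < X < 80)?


z₁=(50-70)/10=-2.0, z₂=(80-70)/10=1.0
P = Φ(1.0) - Φ(-2.0) = 0.841345 - 0.022750 = 0.818595 ≈ 0.8186

P(50 < X < 80) ≈ 0.8186


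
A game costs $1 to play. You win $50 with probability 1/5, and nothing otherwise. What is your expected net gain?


E[gain] = (50-1)×1/5 + (-1)×4/5
= 49/5 - 4/5 = 9

Expected net gain = $9 ≈ $9.00


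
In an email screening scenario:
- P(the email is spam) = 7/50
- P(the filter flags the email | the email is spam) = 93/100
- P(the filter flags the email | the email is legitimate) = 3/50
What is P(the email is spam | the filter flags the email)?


Using Bayes' theorem:
P(A|B) = P(B|A)·P(A) / P(B)

P(the filter flags the email) = 93/100 × 7/50 + 3/50 × 43/50
= 651/5000 + 129/2500 = 909/5000

P(the email is spam|the filter flags the email) = (651/5000) / (909/5000) = 217/303

P(the email is spam|the filter flags the email) = 217/303 ≈ 71.62%


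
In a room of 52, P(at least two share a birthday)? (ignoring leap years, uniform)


P(all different) = Π(365-i)/365 for i=0..51
= 0.021995
P(match) = 1 - 0.021995 = 0.978005

P ≈ 0.9780 ≈ 97.80%


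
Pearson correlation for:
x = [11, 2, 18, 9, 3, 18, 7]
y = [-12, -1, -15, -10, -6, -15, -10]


n=7, Σx=68, Σy=-69, Σxy=-852, Σx²=912, Σy²=831
r = (7×(-852) - 68×(-69))/√((7×912 - 68²)(7×831 - (-69)²))
= -1272/√(1760×1056) = -1272/√1858560 ≈ -1272/1363.2901 ≈ -0.9330

r ≈ -0.9330


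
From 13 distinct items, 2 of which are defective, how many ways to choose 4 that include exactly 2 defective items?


Choose 2 of the 2 defective items and 2 of the other 11 items:
C(2,2)×C(11,2) = 1×55 = 55

55


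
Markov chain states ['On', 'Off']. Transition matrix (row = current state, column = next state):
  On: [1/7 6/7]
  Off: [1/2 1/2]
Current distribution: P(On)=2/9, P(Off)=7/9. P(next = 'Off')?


P(next=Off) = Σᵢ P(now=i)×P(i→Off)
= 2/9×6/7 + 7/9×1/2
= 4/21 + 7/18 = 73/126

P = 73/126 ≈ 0.5794


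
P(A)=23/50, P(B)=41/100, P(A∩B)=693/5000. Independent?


P(A)×P(B) = 943/5000
P(A∩B) = 693/5000
Not equal → NOT independent

No, not independent


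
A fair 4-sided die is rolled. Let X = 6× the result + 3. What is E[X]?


E[die] = (1+4)/2 = 5/2
E[X] = 6×5/2 + 3 = 18

E[X] = 18


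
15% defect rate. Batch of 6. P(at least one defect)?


P(all good) = (17/20)^6 = 24137569/64000000
P(≥1 defect) = 39862431/64000000

P = 39862431/64000000 ≈ 62.29%


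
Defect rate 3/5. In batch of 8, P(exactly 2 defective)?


Binomial: P(X=2) = C(8,2)×p^2×(1-p)^6
= 28 × 9/25 × 64/15625 = 16128/390625

P(X=2) = 16128/390625 ≈ 4.13%


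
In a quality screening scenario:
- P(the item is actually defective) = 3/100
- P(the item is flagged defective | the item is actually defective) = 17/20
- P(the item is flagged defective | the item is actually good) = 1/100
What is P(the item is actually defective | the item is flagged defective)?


Using Bayes' theorem:
P(A|B) = P(B|A)·P(A) / P(B)

P(the item is flagged defective) = 17/20 × 3/100 + 1/100 × 97/100
= 51/2000 + 97/10000 = 22/625

P(the item is actually defective|the item is flagged defective) = (51/2000) / (22/625) = 255/352

P(the item is actually defective|the item is flagged defective) = 255/352 ≈ 72.44%


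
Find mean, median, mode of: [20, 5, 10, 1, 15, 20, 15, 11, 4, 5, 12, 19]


Sorted: [1, 4, 5, 5, 10, 11, 12, 15, 15, 19, 20, 20]
Mean = 137/12
Median = 23/2
Freq: {20: 2, 5: 2, 10: 1, 1: 1, 15: 2, 11: 1, 4: 1, 12: 1, 19: 1}
Mode: [5, 15, 20]

Mean=137/12, Median=23/2, Mode=[5, 15, 20]


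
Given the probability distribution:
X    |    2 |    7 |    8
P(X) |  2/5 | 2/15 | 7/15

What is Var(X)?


E[X] = 82/15
E[X²] = 38
Var(X) = E[X²] - (E[X])² = 38 - 6724/225 = 1826/225

Var(X) = 1826/225 ≈ 8.1156


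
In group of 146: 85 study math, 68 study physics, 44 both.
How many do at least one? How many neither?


|A∪B| = 85+68-44 = 109
Neither = 146-109 = 37

At least one: 109; Neither: 37


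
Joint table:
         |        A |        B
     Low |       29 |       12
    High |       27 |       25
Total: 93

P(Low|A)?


P(Low|A) = 29/(29+27) = 29/56

P = 29/56 ≈ 51.79%


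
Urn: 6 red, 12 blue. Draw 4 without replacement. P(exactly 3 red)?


Hypergeometric: C(6,3)×C(12,1)/C(18,4)
= 20×12/3060 = 4/51

P(X=3) = 4/51 ≈ 7.84%


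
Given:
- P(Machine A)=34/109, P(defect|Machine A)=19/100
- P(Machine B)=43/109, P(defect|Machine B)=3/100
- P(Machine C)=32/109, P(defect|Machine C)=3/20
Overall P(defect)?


P(B) = Σ P(B|Aᵢ)×P(Aᵢ)
  19/100×34/109 = 323/5450
  3/100×43/109 = 129/10900
  3/20×32/109 = 24/545
Sum = 251/2180

P(defect) = 251/2180 ≈ 11.51%


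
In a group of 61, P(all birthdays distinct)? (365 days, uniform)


P(all different) = Π(365-i)/365 for i=0..60
= (365/365)×(364/365)×...×(305/365)
= 0.004911

P ≈ 0.0049 ≈ 0.49%


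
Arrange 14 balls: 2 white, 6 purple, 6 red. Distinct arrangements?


14!/(2!×6!×6!) = 84084

84084


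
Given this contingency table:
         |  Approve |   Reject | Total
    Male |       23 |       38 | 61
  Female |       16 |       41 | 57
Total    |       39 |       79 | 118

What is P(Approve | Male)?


P(Approve | Male) = 23/(23+38) = 23/61

P(Approve|Male) = 23/61 ≈ 37.70%


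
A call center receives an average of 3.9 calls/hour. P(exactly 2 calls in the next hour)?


Poisson(λ=3.9): P(X=2) = e^(-λ)×λ^k/k!
= e^(-3.9) × 3.9^2 / 2!
≈ 0.02024191145 × 15.21 / 2 ≈ 0.153940

P(X=2) ≈ 0.153940 ≈ 15.39%


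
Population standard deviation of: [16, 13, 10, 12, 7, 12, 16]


Mean = 86/7
  (16-86/7)²=676/49
  (13-86/7)²=25/49
  (10-86/7)²=256/49
  (12-86/7)²=4/49
  (7-86/7)²=1369/49
  (12-86/7)²=4/49
  (16-86/7)²=676/49
Σ(x-μ)² = 430/7
σ² = (430/7)/7 = 430/49

σ = √(430/49) ≈ 2.9623


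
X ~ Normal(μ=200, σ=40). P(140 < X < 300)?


z₁=(140-200)/40=-1.5, z₂=(300-200)/40=2.5
P = Φ(2.5) - Φ(-1.5) = 0.993790 - 0.066807 = 0.926983 ≈ 0.9270

P(140 < X < 300) ≈ 0.9270


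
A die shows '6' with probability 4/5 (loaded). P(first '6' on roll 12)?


Geometric: P(X=12) = (1-p)^(k-1)×p = (1/5)^11×4/5 = 4/244140625

P(X=12) = 4/244140625 ≈ 0.00%


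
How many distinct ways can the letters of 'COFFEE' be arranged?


Letters: 6, freq: {'C': 1, 'O': 1, 'F': 2, 'E': 2}
6!/(1!×1!×2!×2!) = 720/4 = 180

180


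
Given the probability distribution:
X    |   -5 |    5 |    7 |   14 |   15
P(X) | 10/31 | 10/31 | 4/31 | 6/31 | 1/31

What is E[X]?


E[X] = Σ x·P(X=x)
= (-5)×(10/31) + (5)×(10/31) + (7)×(4/31) + (14)×(6/31) + (15)×(1/31)
= 127/31

E[X] = 127/31


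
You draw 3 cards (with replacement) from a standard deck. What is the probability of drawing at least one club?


P(not a club) = 39/52 = 3/4
P(none in 3 draws) = (3/4)^3 = 27/64
P(≥1 club) = 1 - 27/64 = 37/64

P = 37/64 ≈ 57.81%


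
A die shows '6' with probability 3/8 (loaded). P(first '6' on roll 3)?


Geometric: P(X=3) = (1-p)^(k-1)×p = (5/8)^2×3/8 = 75/512

P(X=3) = 75/512 ≈ 14.65%


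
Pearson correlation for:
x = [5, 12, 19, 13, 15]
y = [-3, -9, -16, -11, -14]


n=5, Σx=64, Σy=-53, Σxy=-780, Σx²=924, Σy²=663
r = (5×(-780) - 64×(-53))/√((5×924 - 64²)(5×663 - (-53)²))
= -508/√(524×506) = -508/√265144 ≈ -508/514.9214 ≈ -0.9866

r ≈ -0.9866


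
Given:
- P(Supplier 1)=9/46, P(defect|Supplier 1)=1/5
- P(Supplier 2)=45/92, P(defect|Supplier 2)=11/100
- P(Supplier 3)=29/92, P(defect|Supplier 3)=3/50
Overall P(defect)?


P(B) = Σ P(B|Aᵢ)×P(Aᵢ)
  1/5×9/46 = 9/230
  11/100×45/92 = 99/1840
  3/50×29/92 = 87/4600
Sum = 1029/9200

P(defect) = 1029/9200 ≈ 11.18%


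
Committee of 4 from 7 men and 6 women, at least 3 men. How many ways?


Count by #men:
  3M,1W: C(7,3)×C(6,1)=210
  4M,0W: C(7,4)×C(6,0)=35
Total = 245

245


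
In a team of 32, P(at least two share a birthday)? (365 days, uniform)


P(all different) = Π(365-i)/365 for i=0..31
= 0.246652
P(match) = 1 - 0.246652 = 0.753348

P ≈ 0.7533 ≈ 75.33%


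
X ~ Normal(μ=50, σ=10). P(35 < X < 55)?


z₁=(35-50)/10=-1.5, z₂=(55-50)/10=0.5
P = Φ(0.5) - Φ(-1.5) = 0.691462 - 0.066807 = 0.624655 ≈ 0.6247

P(35 < X < 55) ≈ 0.6247


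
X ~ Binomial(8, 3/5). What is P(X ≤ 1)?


P(X ≤ 1) = Σ P(X=i) for i=0..1
P(X=0) = 256/390625
P(X=1) = 3072/390625
Sum = 3328/390625

P(X ≤ 1) = 3328/390625 ≈ 0.85%


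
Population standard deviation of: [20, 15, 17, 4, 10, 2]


Mean = 68/6 = 34/3
  (20-34/3)²=676/9
  (15-34/3)²=121/9
  (17-34/3)²=289/9
  (4-34/3)²=484/9
  (10-34/3)²=16/9
  (2-34/3)²=784/9
Σ(x-μ)² = 790/3
σ² = (790/3)/6 = 395/9

σ = √(395/9) ≈ 6.6249


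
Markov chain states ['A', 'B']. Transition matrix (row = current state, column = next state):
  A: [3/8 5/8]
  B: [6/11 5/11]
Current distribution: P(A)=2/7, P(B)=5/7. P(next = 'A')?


P(next=A) = Σᵢ P(now=i)×P(i→A)
= 2/7×3/8 + 5/7×6/11
= 3/28 + 30/77 = 153/308

P = 153/308 ≈ 0.4968


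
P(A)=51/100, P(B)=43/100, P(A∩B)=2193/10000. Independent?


P(A)×P(B) = 2193/10000
P(A∩B) = 2193/10000
Equal ✓ → Independent

Yes, independent


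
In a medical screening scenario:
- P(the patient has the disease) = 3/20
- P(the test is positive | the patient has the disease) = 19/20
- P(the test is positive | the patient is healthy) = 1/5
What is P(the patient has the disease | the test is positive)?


Using Bayes' theorem:
P(A|B) = P(B|A)·P(A) / P(B)

P(the test is positive) = 19/20 × 3/20 + 1/5 × 17/20
= 57/400 + 17/100 = 5/16

P(the patient has the disease|the test is positive) = (57/400) / (5/16) = 57/125

P(the patient has the disease|the test is positive) = 57/125 ≈ 45.60%


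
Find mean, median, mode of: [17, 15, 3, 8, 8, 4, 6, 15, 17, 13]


Sorted: [3, 4, 6, 8, 8, 13, 15, 15, 17, 17]
Mean = 106/10 = 53/5
Median = 21/2
Freq: {17: 2, 15: 2, 3: 1, 8: 2, 4: 1, 6: 1, 13: 1}
Mode: [8, 15, 17]

Mean=53/5, Median=21/2, Mode=[8, 15, 17]


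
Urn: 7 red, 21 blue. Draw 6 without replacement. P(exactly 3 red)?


Hypergeometric: C(7,3)×C(21,3)/C(28,6)
= 35×1330/376740 = 665/5382

P(X=3) = 665/5382 ≈ 12.36%


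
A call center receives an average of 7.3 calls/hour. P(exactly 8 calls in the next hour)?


Poisson(λ=7.3): P(X=8) = e^(-λ)×λ^k/k!
= e^(-7.3) × 7.3^8 / 8!
≈ 0.0006755387752 × 8064600.91894 / 40320 ≈ 0.135118

P(X=8) ≈ 0.135118 ≈ 13.51%


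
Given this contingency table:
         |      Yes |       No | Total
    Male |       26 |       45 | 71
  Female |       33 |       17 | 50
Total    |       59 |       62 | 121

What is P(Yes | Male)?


P(Yes | Male) = 26/(26+45) = 26/71

P(Yes|Male) = 26/71 ≈ 36.62%


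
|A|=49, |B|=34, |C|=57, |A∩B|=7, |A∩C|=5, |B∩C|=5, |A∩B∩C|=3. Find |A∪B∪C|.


|A∪B∪C| = 49+34+57-7-5-5+3 = 126

|A∪B∪C| = 126


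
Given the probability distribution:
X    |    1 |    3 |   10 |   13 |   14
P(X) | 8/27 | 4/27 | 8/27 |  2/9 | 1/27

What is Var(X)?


E[X] = 64/9
E[X²] = 2054/27
Var(X) = E[X²] - (E[X])² = 2054/27 - 4096/81 = 2066/81

Var(X) = 2066/81 ≈ 25.5062


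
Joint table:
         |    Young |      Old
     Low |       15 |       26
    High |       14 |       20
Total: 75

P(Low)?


P(Low) = (15+26)/75 = 41/75

P(Low) = 41/75 ≈ 54.67%


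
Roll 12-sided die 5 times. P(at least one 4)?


P(no 4)^5 = (11/12)^5 = 161051/248832
P(≥1) = 1 - 161051/248832 = 87781/248832

P = 87781/248832 ≈ 35.28%


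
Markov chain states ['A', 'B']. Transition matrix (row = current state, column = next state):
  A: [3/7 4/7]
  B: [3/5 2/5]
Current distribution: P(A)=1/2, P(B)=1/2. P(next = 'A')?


P(next=A) = Σᵢ P(now=i)×P(i→A)
= 1/2×3/7 + 1/2×3/5
= 3/14 + 3/10 = 18/35

P = 18/35 ≈ 0.5143


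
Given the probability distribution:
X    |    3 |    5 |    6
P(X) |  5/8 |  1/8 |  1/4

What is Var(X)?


E[X] = 4
E[X²] = 71/4
Var(X) = E[X²] - (E[X])² = 71/4 - 16 = 7/4

Var(X) = 7/4 ≈ 1.7500


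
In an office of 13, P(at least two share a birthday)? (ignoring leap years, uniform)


P(all different) = Π(365-i)/365 for i=0..12
= 0.805590
P(match) = 1 - 0.805590 = 0.194410

P ≈ 0.1944 ≈ 19.44%


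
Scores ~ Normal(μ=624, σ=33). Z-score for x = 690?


z = (x - μ)/σ = (690 - 624)/33 = 2.0

z = 2.0


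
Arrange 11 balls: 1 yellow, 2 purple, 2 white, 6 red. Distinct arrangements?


11!/(1!×2!×2!×6!) = 13860

13860


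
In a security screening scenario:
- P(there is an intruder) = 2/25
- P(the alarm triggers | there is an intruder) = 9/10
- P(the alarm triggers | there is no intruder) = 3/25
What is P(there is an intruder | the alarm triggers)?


Using Bayes' theorem:
P(A|B) = P(B|A)·P(A) / P(B)

P(the alarm triggers) = 9/10 × 2/25 + 3/25 × 23/25
= 9/125 + 69/625 = 114/625

P(there is an intruder|the alarm triggers) = (9/125) / (114/625) = 15/38

P(there is an intruder|the alarm triggers) = 15/38 ≈ 39.47%


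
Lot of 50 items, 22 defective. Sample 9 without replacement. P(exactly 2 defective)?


Hypergeometric: C(22,2)×C(28,7)/C(50,9)
= 231×1184040/2505433700 = 7722/70735

P(X=2) = 7722/70735 ≈ 10.92%


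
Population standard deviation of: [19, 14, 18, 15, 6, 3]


Mean = 75/6 = 25/2
  (19-25/2)²=169/4
  (14-25/2)²=9/4
  (18-25/2)²=121/4
  (15-25/2)²=25/4
  (6-25/2)²=169/4
  (3-25/2)²=361/4
Σ(x-μ)² = 427/2
σ² = (427/2)/6 = 427/12

σ = √(427/12) ≈ 5.9652


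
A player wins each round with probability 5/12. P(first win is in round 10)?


Geometric: P(X=10) = (1-p)^(k-1)×p = (7/12)^9×5/12 = 201768035/61917364224

P(X=10) = 201768035/61917364224 ≈ 0.33%


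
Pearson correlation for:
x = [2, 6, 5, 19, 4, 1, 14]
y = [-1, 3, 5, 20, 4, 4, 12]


n=7, Σx=51, Σy=47, Σxy=609, Σx²=639, Σy²=611
r = (7×609 - 51×47)/√((7×639 - 51²)(7×611 - 47²))
= 1866/√(1872×2068) = 1866/√3871296 ≈ 1866/1967.5609 ≈ 0.9484

r ≈ 0.9484


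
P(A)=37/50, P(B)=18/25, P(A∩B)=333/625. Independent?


P(A)×P(B) = 333/625
P(A∩B) = 333/625
Equal ✓ → Independent

Yes, independent


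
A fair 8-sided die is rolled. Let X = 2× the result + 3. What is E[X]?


E[die] = (1+8)/2 = 9/2
E[X] = 2×9/2 + 3 = 12

E[X] = 12


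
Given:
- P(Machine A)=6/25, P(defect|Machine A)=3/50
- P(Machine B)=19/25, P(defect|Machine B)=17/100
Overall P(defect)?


P(B) = Σ P(B|Aᵢ)×P(Aᵢ)
  3/50×6/25 = 9/625
  17/100×19/25 = 323/2500
Sum = 359/2500

P(defect) = 359/2500 ≈ 14.36%


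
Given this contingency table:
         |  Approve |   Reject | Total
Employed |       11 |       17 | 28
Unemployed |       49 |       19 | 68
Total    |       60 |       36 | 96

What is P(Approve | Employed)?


P(Approve | Employed) = 11/(11+17) = 11/28

P(Approve|Employed) = 11/28 ≈ 39.29%


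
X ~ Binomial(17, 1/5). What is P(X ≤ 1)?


P(X ≤ 1) = Σ P(X=i) for i=0..1
P(X=0) = 17179869184/762939453125
P(X=1) = 73014444032/762939453125
Sum = 90194313216/762939453125

P(X ≤ 1) = 90194313216/762939453125 ≈ 11.82%


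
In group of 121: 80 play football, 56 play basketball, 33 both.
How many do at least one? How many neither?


|A∪B| = 80+56-33 = 103
Neither = 121-103 = 18

At least one: 103; Neither: 18


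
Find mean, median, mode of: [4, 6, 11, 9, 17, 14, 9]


Sorted: [4, 6, 9, 9, 11, 14, 17]
Mean = 70/7 = 10
Median = 9
Freq: {4: 1, 6: 1, 11: 1, 9: 2, 17: 1, 14: 1}
Mode: [9]

Mean=10, Median=9, Mode=9


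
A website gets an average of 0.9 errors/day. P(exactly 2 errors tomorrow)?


Poisson(λ=0.9): P(X=2) = e^(-λ)×λ^k/k!
= e^(-0.9) × 0.9^2 / 2!
≈ 0.4065696597 × 0.81 / 2 ≈ 0.164661

P(X=2) ≈ 0.164661 ≈ 16.47%


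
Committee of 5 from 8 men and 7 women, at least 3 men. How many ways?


Count by #men:
  3M,2W: C(8,3)×C(7,2)=1176
  4M,1W: C(8,4)×C(7,1)=490
  5M,0W: C(8,5)×C(7,0)=56
Total = 1722

1722


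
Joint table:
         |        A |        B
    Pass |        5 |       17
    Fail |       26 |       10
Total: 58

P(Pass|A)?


P(Pass|A) = 5/(5+26) = 5/31

P = 5/31 ≈ 16.13%


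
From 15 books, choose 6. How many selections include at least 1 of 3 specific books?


Complement: C(15,6) - C(12,6) = 5005 - 924 = 4081

4081


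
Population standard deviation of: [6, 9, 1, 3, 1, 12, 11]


Mean = 43/7
  (6-43/7)²=1/49
  (9-43/7)²=400/49
  (1-43/7)²=1296/49
  (3-43/7)²=484/49
  (1-43/7)²=1296/49
  (12-43/7)²=1681/49
  (11-43/7)²=1156/49
Σ(x-μ)² = 902/7
σ² = (902/7)/7 = 902/49

σ = √(902/49) ≈ 4.2905


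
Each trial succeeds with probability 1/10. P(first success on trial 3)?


Geometric: P(X=3) = (1-p)^(k-1)×p = (9/10)^2×1/10 = 81/1000

P(X=3) = 81/1000 ≈ 8.10%


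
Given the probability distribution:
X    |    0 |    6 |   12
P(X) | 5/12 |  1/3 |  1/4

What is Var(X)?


E[X] = 5
E[X²] = 48
Var(X) = E[X²] - (E[X])² = 48 - 25 = 23

Var(X) = 23 ≈ 23.0000


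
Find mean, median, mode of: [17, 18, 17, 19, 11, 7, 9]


Sorted: [7, 9, 11, 17, 17, 18, 19]
Mean = 98/7 = 14
Median = 17
Freq: {17: 2, 18: 1, 19: 1, 11: 1, 7: 1, 9: 1}
Mode: [17]

Mean=14, Median=17, Mode=17


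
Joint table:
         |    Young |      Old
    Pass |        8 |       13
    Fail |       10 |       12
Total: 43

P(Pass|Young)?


P(Pass|Young) = 8/(8+10) = 8/18 = 4/9

P = 4/9 ≈ 44.44%


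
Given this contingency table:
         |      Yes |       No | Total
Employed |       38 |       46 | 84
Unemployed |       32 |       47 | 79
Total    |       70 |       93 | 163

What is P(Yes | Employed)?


P(Yes | Employed) = 38/(38+46) = 38/84 = 19/42

P(Yes|Employed) = 19/42 ≈ 45.24%


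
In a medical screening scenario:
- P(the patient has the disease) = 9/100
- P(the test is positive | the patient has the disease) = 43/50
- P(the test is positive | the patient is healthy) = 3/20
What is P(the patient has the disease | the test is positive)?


Using Bayes' theorem:
P(A|B) = P(B|A)·P(A) / P(B)

P(the test is positive) = 43/50 × 9/100 + 3/20 × 91/100
= 387/5000 + 273/2000 = 2139/10000

P(the patient has the disease|the test is positive) = (387/5000) / (2139/10000) = 258/713

P(the patient has the disease|the test is positive) = 258/713 ≈ 36.19%


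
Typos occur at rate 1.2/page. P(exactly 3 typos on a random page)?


Poisson(λ=1.2): P(X=3) = e^(-λ)×λ^k/k!
= e^(-1.2) × 1.2^3 / 3!
≈ 0.3011942119 × 1.728 / 6 ≈ 0.086744

P(X=3) ≈ 0.086744 ≈ 8.67%


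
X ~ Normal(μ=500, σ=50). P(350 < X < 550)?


z₁=(350-500)/50=-3.0, z₂=(550-500)/50=1.0
P = Φ(1.0) - Φ(-3.0) = 0.841345 - 0.001350 = 0.839995 ≈ 0.8400

P(350 < X < 550) ≈ 0.8400


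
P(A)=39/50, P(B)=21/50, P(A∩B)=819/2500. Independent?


P(A)×P(B) = 819/2500
P(A∩B) = 819/2500
Equal ✓ → Independent

Yes, independent


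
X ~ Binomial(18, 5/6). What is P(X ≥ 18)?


P(X ≥ 18) = Σ P(X=i) for i=18..18
P(X=18) = 3814697265625/101559956668416
Sum = 3814697265625/101559956668416

P(X ≥ 18) = 3814697265625/101559956668416 ≈ 3.76%


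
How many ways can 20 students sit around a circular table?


Circular arrangements of 20 distinct objects: fix one position to break rotational symmetry.
(n-1)! = 19! = 121645100408832000

121645100408832000


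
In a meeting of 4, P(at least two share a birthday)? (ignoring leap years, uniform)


P(all different) = Π(365-i)/365 for i=0..3
= 0.983644
P(match) = 1 - 0.983644 = 0.016356

P ≈ 0.0164 ≈ 1.64%


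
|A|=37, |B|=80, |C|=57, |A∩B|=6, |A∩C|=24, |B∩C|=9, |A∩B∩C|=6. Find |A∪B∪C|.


|A∪B∪C| = 37+80+57-6-24-9+6 = 141

|A∪B∪C| = 141


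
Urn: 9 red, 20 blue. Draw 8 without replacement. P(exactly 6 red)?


Hypergeometric: C(9,6)×C(20,2)/C(29,8)
= 84×190/4292145 = 1064/286143

P(X=6) = 1064/286143 ≈ 0.37%


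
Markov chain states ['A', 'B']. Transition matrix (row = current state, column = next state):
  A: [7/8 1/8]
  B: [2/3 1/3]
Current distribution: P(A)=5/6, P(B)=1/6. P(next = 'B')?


P(next=B) = Σᵢ P(now=i)×P(i→B)
= 5/6×1/8 + 1/6×1/3
= 5/48 + 1/18 = 23/144

P = 23/144 ≈ 0.1597


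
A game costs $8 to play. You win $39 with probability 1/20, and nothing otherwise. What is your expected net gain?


E[gain] = (39-8)×1/20 + (-8)×19/20
= 31/20 - 38/5 = -121/20

Expected net gain = $-121/20 ≈ $-6.05


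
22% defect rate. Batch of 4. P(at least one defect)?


P(all good) = (39/50)^4 = 2313441/6250000
P(≥1 defect) = 3936559/6250000

P = 3936559/6250000 ≈ 62.98%


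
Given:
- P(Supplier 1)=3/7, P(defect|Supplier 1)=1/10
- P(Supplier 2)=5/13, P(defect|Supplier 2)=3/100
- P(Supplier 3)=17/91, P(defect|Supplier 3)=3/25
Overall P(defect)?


P(B) = Σ P(B|Aᵢ)×P(Aᵢ)
  1/10×3/7 = 3/70
  3/100×5/13 = 3/260
  3/25×17/91 = 51/2275
Sum = 699/9100

P(defect) = 699/9100 ≈ 7.68%
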